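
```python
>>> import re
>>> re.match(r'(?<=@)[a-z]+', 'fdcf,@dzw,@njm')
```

With `match`, the pattern is implicitly anchored at the beginning.
Here the pattern fails at index 0, so the call returns None.

None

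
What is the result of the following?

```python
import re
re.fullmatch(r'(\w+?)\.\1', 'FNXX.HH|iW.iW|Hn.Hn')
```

A backreference is literal: `\1` must see the identical characters the first group matched.
`fullmatch` succeeds only if the pattern covers the string from start to end.
Here there's no way to consume every character, so the call returns None.

None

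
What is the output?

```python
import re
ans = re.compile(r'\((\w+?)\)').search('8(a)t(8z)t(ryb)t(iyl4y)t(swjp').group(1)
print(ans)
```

a

Unlike `match`, `search` isn't anchored — it looks for the pattern anywhere in the string.
The match spans [1:4] → '(a)'.
Captured: group 1 = 'a'.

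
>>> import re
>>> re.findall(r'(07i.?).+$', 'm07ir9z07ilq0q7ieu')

['07ir']

This matches the literal '07i', then optionally any character (captured); then one or more of any character; then anchored at the end.
Walking the string: at [1:18] match '07ir9z07ilq0q7ieu', group 1 = '07ir'.
One capturing group, so `findall` returns just the captured substring from the one match — 1 in all.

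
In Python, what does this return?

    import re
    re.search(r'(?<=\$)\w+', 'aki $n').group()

'n'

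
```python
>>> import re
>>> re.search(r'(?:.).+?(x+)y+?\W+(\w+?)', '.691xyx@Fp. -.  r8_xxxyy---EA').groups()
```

The pattern matches any character (non-capturing group); then one or more of any character (lazy); then one or more of a literal 'x' (captured); then one or more of the literal 'y' (lazy), then one or more of a non-word character; then one or more of a word character (lazy) (captured).
`re.search` scans for the first position where the pattern succeeds.
The match spans [0:28] → '.691xyx@Fp. -.  r8_xxxyy---E'.
Captured: group 1 = 'xxx', group 2 = 'E'.

('xxx', 'E')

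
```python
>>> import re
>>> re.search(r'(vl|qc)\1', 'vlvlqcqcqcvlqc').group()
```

'vlvl'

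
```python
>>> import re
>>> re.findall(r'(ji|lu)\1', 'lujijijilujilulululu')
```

['ji', 'lu', 'lu']

`\1` has to match the exact text group 1 already captured.
Scanning left to right: at [2:6] match 'jiji', group 1 = 'ji'; at [12:16] match 'lulu', group 1 = 'lu'; at [16:20] match 'lulu', group 1 = 'lu'.
Because there's exactly one group, `findall` drops the full match and keeps group 1 from each hit.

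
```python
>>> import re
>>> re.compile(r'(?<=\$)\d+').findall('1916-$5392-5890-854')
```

['5392']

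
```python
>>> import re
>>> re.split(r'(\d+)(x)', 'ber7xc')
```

['ber', '7', 'x', 'c']

This matches one or more of a digit (captured); then a literal 'x' (captured).
Matches to split on: at [3:5] → '7x'.
With a capturing group present, the delimiter's captured portion is kept in the result list.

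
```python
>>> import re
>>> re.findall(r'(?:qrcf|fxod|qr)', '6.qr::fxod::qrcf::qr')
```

Alternation tries branches left to right and keeps the first one that lets the overall match succeed at that position.
Matches: at [2:4] → 'qr'; at [6:10] → 'fxod'; at [12:16] → 'qrcf'; at [18:20] → 'qr'.
No capturing groups, so `findall` returns the 4 full match strings.

['qr', 'fxod', 'qrcf', 'qr']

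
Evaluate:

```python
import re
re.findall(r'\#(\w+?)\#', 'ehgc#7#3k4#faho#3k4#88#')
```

['7', 'faho', '88']

With a single group, `findall` returns only what that group captured — 3 items.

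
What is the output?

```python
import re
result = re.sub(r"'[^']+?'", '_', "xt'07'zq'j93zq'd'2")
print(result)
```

xt_zq_d'2

Matches: at [2:6] → "'07'"; at [8:15] → "'j93zq'".
`sub` substitutes '_' at each match site.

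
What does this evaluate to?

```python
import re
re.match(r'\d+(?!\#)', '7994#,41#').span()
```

The negative lookaround is zero-width — it rules out positions where the adjacent text would match, without consuming anything.
With `match`, the pattern is implicitly anchored at the beginning.
The match spans [0:3] → '799'.

(0, 3)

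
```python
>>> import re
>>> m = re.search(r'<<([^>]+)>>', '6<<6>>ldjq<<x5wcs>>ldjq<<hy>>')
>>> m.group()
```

`re.search` scans for the first position where the pattern succeeds.
The match spans [1:6] → '<<6>>'.
Captured: group 1 = '6'.

'<<6>>'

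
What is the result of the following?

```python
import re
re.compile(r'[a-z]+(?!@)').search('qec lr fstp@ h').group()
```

'qec'

`(?!…)`/`(?<!…)` only lets a position through if the neighbouring text does NOT match; no characters are consumed.
`re.search` scans for the first position where the pattern succeeds.
The match spans [0:3] → 'qec'.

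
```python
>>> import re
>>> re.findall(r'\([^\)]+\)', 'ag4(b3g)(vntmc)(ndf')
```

['(b3g)', '(vntmc)']

Matches: at [3:8] → '(b3g)'; at [8:15] → '(vntmc)'.
`findall` yields the raw match text (2 of them) because the pattern has no groups.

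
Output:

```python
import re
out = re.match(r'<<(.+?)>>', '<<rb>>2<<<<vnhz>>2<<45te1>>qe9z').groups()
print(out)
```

A non-greedy quantifier consumes as few characters as it can — just enough that the remainder of the pattern still matches from where it stops; whatever follows it matches normally.
`re.match` won't scan ahead — the pattern has to work from the very first character.
The match spans [0:6] → '<<rb>>'.
Captured: group 1 = 'rb'.

('rb',)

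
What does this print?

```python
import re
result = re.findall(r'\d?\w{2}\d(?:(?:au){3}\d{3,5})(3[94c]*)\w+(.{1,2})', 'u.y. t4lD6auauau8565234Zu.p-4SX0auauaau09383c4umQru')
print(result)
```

[('34', '.p')]

2 groups means the one result is a tuple of 2 captured strings — 1 here.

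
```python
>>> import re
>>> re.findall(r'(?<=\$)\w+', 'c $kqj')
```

['kqj']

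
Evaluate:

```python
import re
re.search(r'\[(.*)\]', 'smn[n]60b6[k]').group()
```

'[n]60b6[k]'

The match spans [3:13] → '[n]60b6[k]'.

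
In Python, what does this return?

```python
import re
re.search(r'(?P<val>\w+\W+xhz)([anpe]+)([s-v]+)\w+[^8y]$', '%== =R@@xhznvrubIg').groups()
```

('R@@xhz', 'n', 'v')

The match spans [5:18] → 'R@@xhznvrubIg'.
Captured: group 1 = 'R@@xhz', group 2 = 'n', group 3 = 'v'.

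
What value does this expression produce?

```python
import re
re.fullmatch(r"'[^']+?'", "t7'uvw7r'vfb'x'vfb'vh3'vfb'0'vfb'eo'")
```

None

`fullmatch` succeeds only if the pattern covers the string from start to end.
Here the pattern can't cover the whole string, so the call returns None.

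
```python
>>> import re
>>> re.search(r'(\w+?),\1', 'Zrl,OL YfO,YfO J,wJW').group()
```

`\1` is not a pattern — it's the concrete string captured by group 1, re-applied verbatim.
`search` walks the string left to right and returns the first match it finds.
The match spans [7:14] → 'YfO,YfO'.
Captured: group 1 = 'YfO'.

'YfO,YfO'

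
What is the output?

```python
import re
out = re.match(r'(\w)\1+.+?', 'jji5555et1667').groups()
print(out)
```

The backreference `\1` re-matches whatever the first group consumed, character for character.
`re.match` only tries the pattern at the start of the string.
The match spans [0:3] → 'jji'.
Captured: group 1 = 'j'.

('j',)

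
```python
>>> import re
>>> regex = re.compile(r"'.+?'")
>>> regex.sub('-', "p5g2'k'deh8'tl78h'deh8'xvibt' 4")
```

With the lazy modifier that quantifier settles for the fewest repetitions that let the rest of the pattern succeed (the atoms after it are unaffected and can still be greedy).
Matches: at [4:7] → "'k'"; at [11:18] → "'tl78h'"; at [22:29] → "'xvibt'".
Every occurrence is swapped for '-'.

'p5g2-deh8-deh8- 4'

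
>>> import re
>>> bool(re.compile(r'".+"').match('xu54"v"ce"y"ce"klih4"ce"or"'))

`re.match` won't scan ahead — the pattern has to work from the very first character.
Here position 0 doesn't satisfy it, so the call returns None, and `bool(None)` is False.

False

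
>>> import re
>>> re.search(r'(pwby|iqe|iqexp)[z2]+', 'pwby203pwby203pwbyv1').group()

Unlike `match`, `search` isn't anchored — it looks for the pattern anywhere in the string.
The match spans [0:5] → 'pwby2'.
Captured: group 1 = 'pwby'.

'pwby2'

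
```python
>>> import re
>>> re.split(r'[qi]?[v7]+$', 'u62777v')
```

The pattern matches optionally one of [qi]; then one or more of one of [v7]; then anchored at the end.
Splitting on the pattern gives 2 pieces.

['u62', '']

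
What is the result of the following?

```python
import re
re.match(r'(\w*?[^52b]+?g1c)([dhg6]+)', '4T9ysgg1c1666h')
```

This matches zero or more of a word character (lazy), then one or more of any character except [52b] (lazy), then the literal 'g1c' (captured); then one or more of one of [dhg6] (captured).
`match` is anchored at position 0; if the pattern doesn't fit there, it returns None.
Here position 0 doesn't satisfy it, so the call returns None.

None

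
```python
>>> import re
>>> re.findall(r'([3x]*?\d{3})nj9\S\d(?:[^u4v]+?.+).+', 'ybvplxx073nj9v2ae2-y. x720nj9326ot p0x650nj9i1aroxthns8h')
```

['xx073']

Because there's exactly one group, `findall` drops the full match and keeps group 1 from the one hit.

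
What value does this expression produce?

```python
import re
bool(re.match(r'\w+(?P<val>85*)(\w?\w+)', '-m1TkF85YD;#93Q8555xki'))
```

False

This matches one or more of a word character; then the literal '8', then zero or more of a literal '5' (captured as 'val'); then optionally a word character, then one or more of a word character (captured).
`match` is anchored at position 0; if the pattern doesn't fit there, it returns None.
Here position 0 doesn't satisfy it, so the call returns None, and `bool(None)` is False.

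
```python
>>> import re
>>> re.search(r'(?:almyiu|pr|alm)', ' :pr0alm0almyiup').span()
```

(2, 4)

The match spans [2:4] → 'pr'.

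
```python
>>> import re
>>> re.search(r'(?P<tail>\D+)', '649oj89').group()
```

'oj'

The pattern matches one or more of a non-digit (captured as 'tail').
The match spans [3:5] → 'oj'.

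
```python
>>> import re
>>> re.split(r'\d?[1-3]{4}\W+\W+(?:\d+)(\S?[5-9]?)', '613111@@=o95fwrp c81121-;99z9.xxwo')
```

The group in the pattern means `split` returns the separators' captures alongside the pieces.

['613111@@=o95fwrp c', 'z9', '.xxwo']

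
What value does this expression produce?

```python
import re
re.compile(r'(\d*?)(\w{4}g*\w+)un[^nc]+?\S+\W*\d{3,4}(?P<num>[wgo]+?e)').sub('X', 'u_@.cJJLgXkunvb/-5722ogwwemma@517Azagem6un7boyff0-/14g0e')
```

'u_@.Xmma@517Azagem6un7boyff0-/14g0e'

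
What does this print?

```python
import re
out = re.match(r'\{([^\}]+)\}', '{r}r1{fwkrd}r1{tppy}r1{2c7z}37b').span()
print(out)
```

(0, 3)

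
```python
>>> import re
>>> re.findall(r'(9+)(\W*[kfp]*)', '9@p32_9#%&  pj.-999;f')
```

[('9', '@p'), ('9', '#%&  p'), ('999', ';f')]

The pattern matches one or more of a literal '9' (captured); then zero or more of a non-word character, then zero or more of one of [kfp] (captured).
Scanning left to right: at [0:3] match '9@p', groups = ('9', '@p'); at [6:13] match '9#%&  p', groups = ('9', '#%&  p'); at [16:21] match '999;f', groups = ('999', ';f').
2 groups means each result is a tuple of 2 captured strings — 3 here.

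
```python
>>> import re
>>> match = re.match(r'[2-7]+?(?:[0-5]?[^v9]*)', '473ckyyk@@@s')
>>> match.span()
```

(0, 12)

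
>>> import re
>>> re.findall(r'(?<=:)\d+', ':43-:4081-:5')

['43', '4081', '5']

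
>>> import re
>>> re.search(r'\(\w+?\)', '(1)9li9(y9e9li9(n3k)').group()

Unlike `match`, `search` isn't anchored — it looks for the pattern anywhere in the string.
The match spans [0:3] → '(1)'.

'(1)'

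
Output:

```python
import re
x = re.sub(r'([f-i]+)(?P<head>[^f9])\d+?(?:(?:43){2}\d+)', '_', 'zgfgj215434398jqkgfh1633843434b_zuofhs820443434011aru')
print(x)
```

The pattern matches one or more of a character in [f-i] (captured); then any character except [f9] (captured as 'head'); then one or more of a digit (lazy); then the literal '43' repeated 2 times, then one or more of a digit (non-capturing group).
Matches: at [1:14] → 'gfgj215434398'; at [17:30] → 'gfh1633843434'; at [35:50] → 'fhs820443434011'.
Each match is replaced by '_'.

z_jqk_b_zuo_aru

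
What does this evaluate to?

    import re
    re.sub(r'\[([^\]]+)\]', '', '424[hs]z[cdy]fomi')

'424zfomi'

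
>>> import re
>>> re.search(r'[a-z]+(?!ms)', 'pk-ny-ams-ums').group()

'pk'

`(?!…)`/`(?<!…)` only lets a position through if the neighbouring text does NOT match; no characters are consumed.
`re.search` tries every starting position until one works.
The match spans [0:2] → 'pk'.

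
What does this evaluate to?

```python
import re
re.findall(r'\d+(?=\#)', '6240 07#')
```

['07']

Lookahead/lookbehind check context without consuming it, so the matched span excludes the asserted characters.
Walking the string: at [5:7] → '07'.
With no groups in the pattern, `findall` gives back each whole match — 1 here.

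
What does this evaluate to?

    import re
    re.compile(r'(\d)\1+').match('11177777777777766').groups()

('1',)

A backreference is literal: `\1` must see the identical characters the first group matched.
`match` is anchored at position 0; if the pattern doesn't fit there, it returns None.
The match spans [0:3] → '111'.
Captured: group 1 = '1'.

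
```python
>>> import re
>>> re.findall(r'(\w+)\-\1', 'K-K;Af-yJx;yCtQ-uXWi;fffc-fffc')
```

A backreference is literal: `\1` must see the identical characters the first group matched.
With a single group, `findall` returns only what that group captured — 2 items.

['K', 'fffc']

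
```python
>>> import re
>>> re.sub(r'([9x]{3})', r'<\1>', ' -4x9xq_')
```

The pattern matches exactly 3 of one of [9x] (captured).
Each match is replaced using the text its own group 1 captured.

' -4<x9x>q_'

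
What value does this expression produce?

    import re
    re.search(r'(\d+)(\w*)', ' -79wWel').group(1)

'79'

This matches one or more of a digit (captured); then zero or more of a word character (captured).
`re.search` scans for the first position where the pattern succeeds.
The match spans [2:8] → '79wWel'.
Captured: group 1 = '79', group 2 = 'wWel'.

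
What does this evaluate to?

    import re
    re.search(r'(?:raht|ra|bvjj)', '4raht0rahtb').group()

'raht'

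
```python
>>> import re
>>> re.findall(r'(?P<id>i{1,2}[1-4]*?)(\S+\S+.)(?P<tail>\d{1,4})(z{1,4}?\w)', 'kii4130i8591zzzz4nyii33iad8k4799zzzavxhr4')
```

Because the quantifier is non-greedy, it stops expanding at the earliest point where the rest of the pattern can succeed.
`findall` packs the 4 group values into a tuple for every match.

[('ii', '4130i8591zzzz4nyii33iad8k479', '9', 'zz')]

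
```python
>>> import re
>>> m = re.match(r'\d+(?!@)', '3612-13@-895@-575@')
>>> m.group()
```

The negative lookahead/lookbehind blocks any match where the forbidden context is present.
`match` is anchored at position 0; if the pattern doesn't fit there, it returns None.
The match spans [0:4] → '3612'.

'3612'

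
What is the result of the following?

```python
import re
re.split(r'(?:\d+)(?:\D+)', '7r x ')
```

This matches one or more of a digit (non-capturing group); then one or more of a non-digit (non-capturing group).
Matches to split on: at [0:5] → '7r x '.
`split` removes every match and returns the 2 fragments in between.

['', '']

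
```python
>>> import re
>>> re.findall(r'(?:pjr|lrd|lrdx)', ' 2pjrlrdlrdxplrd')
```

['pjr', 'lrd', 'lrd', 'lrd']

The regex engine tests alternatives in the order written; an earlier branch that matches wins even if a later one would match more.
With no groups in the pattern, `findall` gives back each whole match — 4 here.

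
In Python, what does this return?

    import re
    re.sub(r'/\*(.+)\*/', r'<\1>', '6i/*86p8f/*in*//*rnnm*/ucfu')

'6i<86p8f/*in*//*rnnm>ucfu'

The replacement refers to a captured group, so each match is rewritten using its own captured text.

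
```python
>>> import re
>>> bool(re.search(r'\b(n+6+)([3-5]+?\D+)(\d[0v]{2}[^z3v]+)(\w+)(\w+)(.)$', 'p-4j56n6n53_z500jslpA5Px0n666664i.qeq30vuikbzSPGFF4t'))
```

The pattern matches a word boundary (`\b`, zero-width); then one or more of the literal 'n', then one or more of the literal '6' (captured); then one or more of a character in [3-5] (lazy), then one or more of a non-digit (captured); then a digit, then exactly 2 of one of [0v], then one or more of any character except [z3v] (captured); then one or more of a word character (captured); then one or more of a word character (captured); then any character (captured); then anchored at the end.
Here nothing in the string fits, so the call returns None, and `bool(None)` is False.

False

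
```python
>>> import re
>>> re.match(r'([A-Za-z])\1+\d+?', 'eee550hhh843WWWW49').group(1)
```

The match spans [0:4] → 'eee5'.
Captured: group 1 = 'e'.

'e'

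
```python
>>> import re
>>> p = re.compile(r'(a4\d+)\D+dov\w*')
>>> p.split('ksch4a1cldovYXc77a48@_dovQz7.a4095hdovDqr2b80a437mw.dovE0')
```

Pattern: the literal 'a4', then one or more of a digit (captured); then one or more of a non-digit; then the literal 'dov', then zero or more of a word character.
Matches to split on: at [17:28] → 'a48@_dovQz7'; at [29:51] → 'a4095hdovDqr2b80a437mw'.
`re.split` interleaves the captured-group text with the surrounding fragments.

['ksch4a1cldovYXc77', 'a48', '.', 'a4095', '.dovE0']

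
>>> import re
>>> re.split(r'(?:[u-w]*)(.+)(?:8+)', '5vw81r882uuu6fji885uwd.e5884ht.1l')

The pattern matches zero or more of a character in [u-w] (non-capturing group); then one or more of any character (captured); then one or more of a literal '8' (non-capturing group).
Matches to split on: at [0:27] → '5vw81r882uuu6fji885uwd.e588'.
With a capturing group present, the delimiter's captured portion is kept in the result list.

['', '5vw81r882uuu6fji885uwd.e58', '4ht.1l']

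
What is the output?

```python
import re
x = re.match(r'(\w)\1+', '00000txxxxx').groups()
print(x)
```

('0',)

`\1` has to match the exact text group 1 already captured.
`match` is anchored at position 0; if the pattern doesn't fit there, it returns None.
The match spans [0:5] → '00000'.
Captured: group 1 = '0'.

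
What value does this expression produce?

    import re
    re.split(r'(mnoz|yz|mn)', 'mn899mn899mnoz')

Alternation isn't longest-match — the leftmost alternative that fits at this position is chosen.
Matches to split on: at [0:2] → 'mn'; at [5:7] → 'mn'; at [10:14] → 'mnoz'.
Because the pattern has a capturing group, `split` also inserts each captured text between the pieces.

['', 'mn', '899', 'mn', '899', 'mnoz', '']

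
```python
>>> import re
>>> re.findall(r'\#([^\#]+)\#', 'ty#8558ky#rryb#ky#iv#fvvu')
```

['8558ky', 'ky']

One capturing group, so `findall` returns just the captured substring from each match — 2 in all.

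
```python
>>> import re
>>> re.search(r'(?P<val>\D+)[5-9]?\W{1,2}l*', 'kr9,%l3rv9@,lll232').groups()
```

The pattern matches one or more of a non-digit (captured as 'val'); then optionally a character in [5-9]; then 1 to 2 of a non-word character, then zero or more of the literal 'l'.
`re.search` tries every starting position until one works.
The match spans [0:6] → 'kr9,%l'.
Captured: group 1 = 'kr'.

('kr',)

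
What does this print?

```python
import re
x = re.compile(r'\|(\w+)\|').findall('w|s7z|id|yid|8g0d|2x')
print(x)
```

Scanning left to right: at [1:6] match '|s7z|', group 1 = 's7z'; at [8:13] match '|yid|', group 1 = 'yid'.
Because there's exactly one group, `findall` drops the full match and keeps group 1 from each hit.

['s7z', 'yid']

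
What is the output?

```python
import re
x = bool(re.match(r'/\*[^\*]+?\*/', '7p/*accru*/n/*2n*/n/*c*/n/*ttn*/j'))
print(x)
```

`match` is anchored at position 0; if the pattern doesn't fit there, it returns None.
Here position 0 doesn't satisfy it, so the call returns None, and `bool(None)` is False.

False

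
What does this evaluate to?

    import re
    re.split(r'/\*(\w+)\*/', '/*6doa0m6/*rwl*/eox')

['/*6doa0m6', 'rwl', 'eox']

Matches to split on: at [9:16] → '/*rwl*/'.
`re.split` interleaves the captured-group text with the surrounding fragments.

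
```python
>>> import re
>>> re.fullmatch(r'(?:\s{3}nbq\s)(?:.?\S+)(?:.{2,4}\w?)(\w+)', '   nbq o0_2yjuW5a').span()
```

(0, 17)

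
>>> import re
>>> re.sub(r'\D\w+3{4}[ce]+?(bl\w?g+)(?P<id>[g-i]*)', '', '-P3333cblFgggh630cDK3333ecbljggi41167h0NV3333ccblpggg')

''

This matches a non-digit, then one or more of a word character; then exactly 4 of a literal '3', then one or more of one of [ce] (lazy); then the literal 'bl', then optionally a word character, then one or more of the literal 'g' (captured); then zero or more of a character in [g-i] (captured as 'id').
Matches: at [0:53] → '-P3333cblFgggh630cDK3333ecbljggi41167h0NV3333ccblpggg'.
`sub` substitutes '' at each match site.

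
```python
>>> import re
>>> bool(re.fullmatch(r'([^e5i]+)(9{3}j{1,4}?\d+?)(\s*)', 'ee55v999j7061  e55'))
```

The pattern matches one or more of any character except [e5i] (captured); then exactly 3 of a literal '9', then 1 to 4 of a literal 'j' (lazy), then one or more of a digit (lazy) (captured); then zero or more of whitespace (captured).
For `fullmatch`, every character of the input must be accounted for by the pattern.
Here the string isn't matched end-to-end, so the call returns None, and `bool(None)` is False.

False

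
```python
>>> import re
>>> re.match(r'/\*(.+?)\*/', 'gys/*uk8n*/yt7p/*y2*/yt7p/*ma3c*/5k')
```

`re.match` only tries the pattern at the start of the string.
Here the string doesn't start with a match, so the call returns None.

None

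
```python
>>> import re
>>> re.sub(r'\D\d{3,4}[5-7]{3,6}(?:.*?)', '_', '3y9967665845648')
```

'3_845648'

Pattern: a non-digit, then 3 to 4 of a digit, then 3 to 6 of a character in [5-7]; then zero or more of any character (lazy) (non-capturing group).
With the lazy modifier that quantifier settles for the fewest repetitions that let the rest of the pattern succeed (the atoms after it are unaffected and can still be greedy).
Matches: at [1:9] → 'y9967665'.
Every occurrence is swapped for '_'.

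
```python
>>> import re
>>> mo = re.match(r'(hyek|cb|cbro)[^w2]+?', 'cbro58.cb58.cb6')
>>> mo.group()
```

'cbr'

Branches in `(...|...)` are attempted left-to-right; the first branch that allows the whole pattern to succeed is taken.
`match` is anchored at position 0; if the pattern doesn't fit there, it returns None.
The match spans [0:3] → 'cbr'.
Captured: group 1 = 'cb'.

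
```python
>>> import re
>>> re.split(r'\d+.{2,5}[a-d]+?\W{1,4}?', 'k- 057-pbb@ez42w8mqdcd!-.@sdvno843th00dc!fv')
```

['k- ', 'ez', '-.@sdvno', 'fv']

The `?` after the quantifier makes it lazy — it takes as little as possible before letting the rest of the pattern try.
Splitting on the pattern gives 4 pieces.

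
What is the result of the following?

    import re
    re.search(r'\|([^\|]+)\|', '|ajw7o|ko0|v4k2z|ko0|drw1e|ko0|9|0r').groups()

('ajw7o',)

The match spans [0:7] → '|ajw7o|'.
Captured: group 1 = 'ajw7o'.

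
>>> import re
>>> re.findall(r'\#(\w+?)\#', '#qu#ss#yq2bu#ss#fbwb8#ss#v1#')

['qu', 'yq2bu', 'fbwb8', 'v1']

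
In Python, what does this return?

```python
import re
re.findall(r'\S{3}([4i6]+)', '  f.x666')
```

['666']

The pattern matches exactly 3 of a non-whitespace character; then one or more of one of [4i6] (captured).
Matches: at [2:8] match 'f.x666', group 1 = '666'.
With a single group, `findall` returns only what that group captured — 1 item.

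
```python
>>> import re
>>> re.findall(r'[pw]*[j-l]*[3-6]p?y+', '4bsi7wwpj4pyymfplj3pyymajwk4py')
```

['wwpj4pyy', 'plj3pyy', 'wk4py']

`findall` yields the raw match text (3 of them) because the pattern has no groups.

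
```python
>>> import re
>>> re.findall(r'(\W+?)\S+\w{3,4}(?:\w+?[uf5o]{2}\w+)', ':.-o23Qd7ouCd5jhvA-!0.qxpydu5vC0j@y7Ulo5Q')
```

[':']

This matches one or more of a non-word character (lazy) (captured); then one or more of a non-whitespace character; then 3 to 4 of a word character; then one or more of a word character (lazy), then exactly 2 of one of [uf5o], then one or more of a word character (non-capturing group).
Because the quantifier is non-greedy, it stops expanding at the earliest point where the rest of the pattern can succeed.
Matches: at [0:41] match ':.-o23Qd7ouCd5jhvA-!0.qxpydu5vC0j@y7Ulo5Q', group 1 = ':'.
One capturing group, so `findall` returns just the captured substring from the one match — 1 in all.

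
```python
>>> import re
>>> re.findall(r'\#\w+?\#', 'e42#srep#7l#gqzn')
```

['#srep#']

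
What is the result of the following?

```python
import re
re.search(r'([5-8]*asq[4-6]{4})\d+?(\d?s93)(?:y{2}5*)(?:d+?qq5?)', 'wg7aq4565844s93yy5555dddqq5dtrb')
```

None

Here the pattern never matches, so the call returns None.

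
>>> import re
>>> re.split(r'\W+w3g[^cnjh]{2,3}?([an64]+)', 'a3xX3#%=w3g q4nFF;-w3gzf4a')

['a3xX3', '4n', 'FF', '4a', '']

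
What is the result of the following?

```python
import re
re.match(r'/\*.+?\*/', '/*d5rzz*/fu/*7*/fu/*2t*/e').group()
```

'/*d5rzz*/'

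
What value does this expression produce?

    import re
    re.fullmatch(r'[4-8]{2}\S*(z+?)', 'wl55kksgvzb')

None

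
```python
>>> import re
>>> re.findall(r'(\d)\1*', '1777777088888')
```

After group 1 captures some text, `\1` only succeeds where that same text appears again.
One capturing group, so `findall` returns just the captured substring from each match — 4 in all.

['1', '7', '0', '8']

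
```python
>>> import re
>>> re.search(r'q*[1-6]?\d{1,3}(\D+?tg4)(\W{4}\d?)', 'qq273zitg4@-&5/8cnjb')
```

None

Here no position works, so the call returns None.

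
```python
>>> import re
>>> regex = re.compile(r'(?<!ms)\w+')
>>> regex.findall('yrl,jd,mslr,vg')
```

The negative lookahead/lookbehind blocks any match where the forbidden context is present.
`findall` yields the raw match text (4 of them) because the pattern has no groups.

['yrl', 'jd', 'mslr', 'vg']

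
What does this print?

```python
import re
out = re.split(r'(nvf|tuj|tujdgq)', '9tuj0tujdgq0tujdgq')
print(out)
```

`|` is ordered: at each position the engine commits to the first alternative that works.
Matches to split on: at [1:4] → 'tuj'; at [5:8] → 'tuj'; at [12:15] → 'tuj'.
The group in the pattern means `split` returns the separators' captures alongside the pieces.

['9', 'tuj', '0', 'tuj', 'dgq0', 'tuj', 'dgq']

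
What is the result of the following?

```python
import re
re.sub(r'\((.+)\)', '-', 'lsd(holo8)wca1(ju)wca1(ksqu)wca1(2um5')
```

'lsd-wca1(2um5'

Matches: at [3:28] → '(holo8)wca1(ju)wca1(ksqu)'.
Every occurrence is swapped for '-'.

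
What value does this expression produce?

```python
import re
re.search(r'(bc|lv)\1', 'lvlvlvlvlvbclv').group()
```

'lvlv'

`\1` is not a pattern — it's the concrete string captured by group 1, re-applied verbatim.
Unlike `match`, `search` isn't anchored — it looks for the pattern anywhere in the string.
The match spans [0:4] → 'lvlv'.
Captured: group 1 = 'lv'.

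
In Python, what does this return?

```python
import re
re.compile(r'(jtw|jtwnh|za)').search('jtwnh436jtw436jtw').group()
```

Alternation tries branches left to right and keeps the first one that lets the overall match succeed at that position.
The match spans [0:3] → 'jtw'.

'jtw'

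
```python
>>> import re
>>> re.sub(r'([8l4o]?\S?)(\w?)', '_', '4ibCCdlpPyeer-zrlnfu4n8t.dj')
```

This matches optionally one of [8l4o], then optionally a non-whitespace character (captured); then optionally a word character (captured).
Matches: at [0:3] → '4ib'; at [3:5] → 'CC'; at [5:7] → 'dl'; at [7:9] → 'pP'; at [9:11] → 'ye'; ….
Each match is replaced by '_'.

'_______________'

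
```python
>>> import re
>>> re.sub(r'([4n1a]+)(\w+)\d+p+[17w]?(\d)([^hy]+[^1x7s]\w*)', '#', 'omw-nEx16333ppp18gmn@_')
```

'omw-#'

This matches one or more of one of [4n1a] (captured); then one or more of a word character (captured); then one or more of a digit, then one or more of the literal 'p', then optionally one of [17w]; then a digit (captured); then one or more of any character except [hy], then any character except [1x7s], then zero or more of a word character (captured).
Matches: at [4:22] → 'nEx16333ppp18gmn@_'.
`sub` substitutes '#' at each match site.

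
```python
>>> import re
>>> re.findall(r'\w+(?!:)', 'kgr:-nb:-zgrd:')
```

['kg', 'n', 'zgr']

The negative lookahead/lookbehind blocks any match where the forbidden context is present.
Scanning left to right: at [0:2] → 'kg'; at [5:6] → 'n'; at [9:12] → 'zgr'.
Since nothing is captured, `findall` lists the 3 matched substrings directly.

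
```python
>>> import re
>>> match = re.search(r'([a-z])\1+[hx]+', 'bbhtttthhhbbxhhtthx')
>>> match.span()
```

(0, 3)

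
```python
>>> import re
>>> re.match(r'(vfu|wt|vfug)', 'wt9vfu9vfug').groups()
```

`match` is anchored at position 0; if the pattern doesn't fit there, it returns None.
The match spans [0:2] → 'wt'.
Captured: group 1 = 'wt'.

('wt',)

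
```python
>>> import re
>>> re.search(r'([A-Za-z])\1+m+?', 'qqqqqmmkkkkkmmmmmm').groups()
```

The backreference `\1` re-matches whatever the first group consumed, character for character.
`re.search` tries every starting position until one works.
The match spans [0:6] → 'qqqqqm'.
Captured: group 1 = 'q'.

('q',)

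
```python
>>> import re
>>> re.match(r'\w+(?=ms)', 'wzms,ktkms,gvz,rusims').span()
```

The `(?=…)`/`(?<=…)` assertion just peeks at neighbouring text; it doesn't advance the match position.
With `match`, the pattern is implicitly anchored at the beginning.
The match spans [0:2] → 'wz'.

(0, 2)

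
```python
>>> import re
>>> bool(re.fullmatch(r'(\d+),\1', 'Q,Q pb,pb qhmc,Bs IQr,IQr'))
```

`\1` is not a pattern — it's the concrete string captured by group 1, re-applied verbatim.
For `fullmatch`, every character of the input must be accounted for by the pattern.
Here the pattern can't cover the whole string, so the call returns None, and `bool(None)` is False.

False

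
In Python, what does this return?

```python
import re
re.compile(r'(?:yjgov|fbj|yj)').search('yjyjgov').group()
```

'yj'

The match spans [0:2] → 'yj'.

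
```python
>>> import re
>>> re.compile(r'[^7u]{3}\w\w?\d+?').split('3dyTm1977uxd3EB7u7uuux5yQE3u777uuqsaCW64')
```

Each match becomes a cut point; 5 segments remain.

['', '977u', 'u7uuu', 'u777uu', '4']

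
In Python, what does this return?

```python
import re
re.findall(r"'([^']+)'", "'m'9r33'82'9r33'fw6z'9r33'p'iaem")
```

Matches: at [0:3] match "'m'", group 1 = 'm'; at [7:11] match "'82'", group 1 = '82'; at [15:21] match "'fw6z'", group 1 = 'fw6z'; at [25:28] match "'p'", group 1 = 'p'.
One capturing group, so `findall` returns just the captured substring from each match — 4 in all.

['m', '82', 'fw6z', 'p']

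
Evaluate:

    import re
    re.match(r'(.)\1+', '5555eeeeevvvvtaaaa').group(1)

'5'

The backreference `\1` re-matches whatever the first group consumed, character for character.
`re.match` only tries the pattern at the start of the string.
The match spans [0:4] → '5555'.
Captured: group 1 = '5'.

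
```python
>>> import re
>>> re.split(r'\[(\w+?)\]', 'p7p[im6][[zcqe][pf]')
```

Matches to split on: at [3:8] → '[im6]'; at [9:15] → '[zcqe]'; at [15:19] → '[pf]'.
The group in the pattern means `split` returns the separators' captures alongside the pieces.

['p7p', 'im6', '[', 'zcqe', '', 'pf', '']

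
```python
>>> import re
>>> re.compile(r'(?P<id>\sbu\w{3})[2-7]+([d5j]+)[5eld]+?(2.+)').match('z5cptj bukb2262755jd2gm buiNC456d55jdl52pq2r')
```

`re.match` only tries the pattern at the start of the string.
Here position 0 doesn't satisfy it, so the call returns None.

None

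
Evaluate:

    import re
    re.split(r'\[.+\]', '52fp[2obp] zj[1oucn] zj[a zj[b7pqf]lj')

Matches to split on: at [4:35] → '[2obp] zj[1oucn] zj[a zj[b7pqf]'.
Each match becomes a cut point; 2 segments remain.

['52fp', 'lj']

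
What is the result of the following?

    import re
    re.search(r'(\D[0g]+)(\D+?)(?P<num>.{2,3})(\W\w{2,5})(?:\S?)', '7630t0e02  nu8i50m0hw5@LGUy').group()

This matches a non-digit, then one or more of one of [0g] (captured); then one or more of a non-digit (lazy) (captured); then 2 to 3 of any character (captured as 'num'); then a non-word character, then 2 to 5 of a word character (captured); then optionally a non-whitespace character (non-capturing group).
The match spans [4:17] → 't0e02  nu8i50'.

't0e02  nu8i50'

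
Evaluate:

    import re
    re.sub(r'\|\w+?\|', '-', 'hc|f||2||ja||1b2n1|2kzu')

'hc----2kzu'

Matches: at [2:5] → '|f|'; at [5:8] → '|2|'; at [8:12] → '|ja|'; at [12:19] → '|1b2n1|'.
Each match is replaced by '-'.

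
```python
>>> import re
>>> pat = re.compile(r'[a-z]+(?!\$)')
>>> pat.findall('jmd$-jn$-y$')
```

The negative lookaround is zero-width — it rules out positions where the adjacent text would match, without consuming anything.
`findall` yields the raw match text (2 of them) because the pattern has no groups.

['jm', 'j']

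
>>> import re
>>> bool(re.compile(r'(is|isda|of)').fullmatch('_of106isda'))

False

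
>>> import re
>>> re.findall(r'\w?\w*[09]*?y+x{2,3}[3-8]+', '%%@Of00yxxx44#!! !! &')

Pattern: optionally a word character, then zero or more of a word character, then zero or more of one of [09] (lazy); then one or more of the literal 'y', then 2 to 3 of a literal 'x'; then one or more of a character in [3-8].
Scanning left to right: at [3:13] → 'Of00yxxx44'.
`findall` yields the raw match text (1 of them) because the pattern has no groups.

['Of00yxxx44']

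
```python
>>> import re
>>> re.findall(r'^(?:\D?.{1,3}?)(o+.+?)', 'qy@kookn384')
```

['ook']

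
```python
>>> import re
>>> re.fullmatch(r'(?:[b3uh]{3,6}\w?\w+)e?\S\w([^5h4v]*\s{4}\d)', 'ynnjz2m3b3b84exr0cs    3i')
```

For `fullmatch`, every character of the input must be accounted for by the pattern.
Here there's no way to consume every character, so the call returns None.

None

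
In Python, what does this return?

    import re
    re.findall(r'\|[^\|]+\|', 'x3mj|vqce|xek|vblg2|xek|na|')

Walking the string: at [4:10] → '|vqce|'; at [13:20] → '|vblg2|'; at [23:27] → '|na|'.
`findall` yields the raw match text (3 of them) because the pattern has no groups.

['|vqce|', '|vblg2|', '|na|']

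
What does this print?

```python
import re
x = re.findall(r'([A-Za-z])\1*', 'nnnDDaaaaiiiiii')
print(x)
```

`\1` has to match the exact text group 1 already captured.
`findall` collects group 1 from each match (4 total).

['n', 'D', 'a', 'i']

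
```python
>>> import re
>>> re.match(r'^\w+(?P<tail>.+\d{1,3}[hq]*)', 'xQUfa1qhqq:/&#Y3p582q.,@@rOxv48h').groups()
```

(':/&#Y3p582q.,@@rOxv48h',)

Pattern: anchored at the start of the string; then one or more of a word character; then one or more of any character, then 1 to 3 of a digit, then zero or more of one of [hq] (captured as 'tail').
`re.match` only tries the pattern at the start of the string.
The match spans [0:32] → 'xQUfa1qhqq:/&#Y3p582q.,@@rOxv48h'.
Captured: group 1 = ':/&#Y3p582q.,@@rOxv48h'.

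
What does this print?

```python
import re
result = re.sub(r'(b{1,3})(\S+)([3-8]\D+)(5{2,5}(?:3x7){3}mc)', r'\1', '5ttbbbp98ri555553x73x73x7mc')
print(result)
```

Each match is replaced using the text its own group 1 captured.

5ttbbb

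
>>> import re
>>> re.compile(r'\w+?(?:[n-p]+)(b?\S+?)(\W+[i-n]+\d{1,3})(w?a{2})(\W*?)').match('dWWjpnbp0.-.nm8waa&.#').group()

'dWWjpnbp0.-.nm8waa'

Pattern: one or more of a word character (lazy); then one or more of a character in [n-p] (non-capturing group); then optionally a literal 'b', then one or more of a non-whitespace character (lazy) (captured); then one or more of a non-word character, then one or more of a character in [i-n], then 1 to 3 of a digit (captured); then optionally a literal 'w', then exactly 2 of a literal 'a' (captured); then zero or more of a non-word character (lazy) (captured).
Because the quantifier is non-greedy, it stops expanding at the earliest point where the rest of the pattern can succeed.
`match` is anchored at position 0; if the pattern doesn't fit there, it returns None.
The match spans [0:18] → 'dWWjpnbp0.-.nm8waa'.
Captured: group 1 = 'bp0', group 2 = '.-.nm8', group 3 = 'waa', group 4 = ''.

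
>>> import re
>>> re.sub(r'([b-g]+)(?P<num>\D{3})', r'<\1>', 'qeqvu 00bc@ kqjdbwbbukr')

The pattern matches one or more of a character in [b-g] (captured); then exactly 3 of a non-digit (captured as 'num').
Matches: at [1:5] → 'eqvu'; at [8:13] → 'bc@ k'; at [15:20] → 'dbwbb'.
Each match is replaced using the text its own group 1 captured.

'q<e> 00<bc>qj<db>ukr'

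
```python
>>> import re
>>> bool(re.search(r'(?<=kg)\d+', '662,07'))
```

The lookaround is zero-width — it requires the adjacent text to match without consuming it, so the asserted text isn't part of the match.
Here nothing in the string fits, so the call returns None, and `bool(None)` is False.

False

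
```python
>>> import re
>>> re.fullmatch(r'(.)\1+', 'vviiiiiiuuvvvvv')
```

None

For `fullmatch`, every character of the input must be accounted for by the pattern.
Here the pattern can't cover the whole string, so the call returns None.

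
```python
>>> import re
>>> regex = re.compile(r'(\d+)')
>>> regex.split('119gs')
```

['', '119', 'gs']

Pattern: one or more of a digit (captured).
Matches to split on: at [0:3] → '119'.
With a capturing group present, the delimiter's captured portion is kept in the result list.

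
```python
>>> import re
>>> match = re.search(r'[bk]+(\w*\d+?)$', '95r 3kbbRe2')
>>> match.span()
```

This matches one or more of one of [bk]; then zero or more of a word character, then one or more of a digit (lazy) (captured); then anchored at the end.
`re.search` tries every starting position until one works.
The match spans [5:11] → 'kbbRe2'.
Captured: group 1 = 'Re2'.

(5, 11)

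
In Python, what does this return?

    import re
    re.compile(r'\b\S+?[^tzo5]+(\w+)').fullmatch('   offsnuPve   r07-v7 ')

None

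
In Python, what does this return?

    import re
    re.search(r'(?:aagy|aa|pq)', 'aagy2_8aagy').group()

Alternation tries branches left to right and keeps the first one that lets the overall match succeed at that position.
`re.search` scans for the first position where the pattern succeeds.
The match spans [0:4] → 'aagy'.

'aagy'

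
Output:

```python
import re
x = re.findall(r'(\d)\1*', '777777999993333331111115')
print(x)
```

`\1` is not a pattern — it's the concrete string captured by group 1, re-applied verbatim.
Scanning left to right: at [0:6] match '777777', group 1 = '7'; at [6:11] match '99999', group 1 = '9'; at [11:17] match '333333', group 1 = '3'; at [17:23] match '111111', group 1 = '1'; at [23:24] match '5', group 1 = '5'.
Because there's exactly one group, `findall` drops the full match and keeps group 1 from each hit.

['7', '9', '3', '1', '5']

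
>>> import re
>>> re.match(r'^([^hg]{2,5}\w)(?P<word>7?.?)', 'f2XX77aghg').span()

Pattern: anchored at the start of the string; then 2 to 5 of any character except [hg], then a word character (captured); then optionally a literal '7', then optionally any character (captured as 'word').
With `match`, the pattern is implicitly anchored at the beginning.
The match spans [0:7] → 'f2XX77a'.
Captured: group 1 = 'f2XX77', group 2 = 'a'.

(0, 7)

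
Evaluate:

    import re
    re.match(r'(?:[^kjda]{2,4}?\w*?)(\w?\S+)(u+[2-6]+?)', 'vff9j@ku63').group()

'vff9j@ku6'

This matches 2 to 4 of any character except [kjda] (lazy), then zero or more of a word character (lazy) (non-capturing group); then optionally a word character, then one or more of a non-whitespace character (captured); then one or more of a literal 'u', then one or more of a character in [2-6] (lazy) (captured).
A non-greedy quantifier consumes as few characters as it can — just enough that the remainder of the pattern still matches from where it stops; whatever follows it matches normally.
`re.match` won't scan ahead — the pattern has to work from the very first character.
The match spans [0:9] → 'vff9j@ku6'.
Captured: group 1 = 'f9j@k', group 2 = 'u6'.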